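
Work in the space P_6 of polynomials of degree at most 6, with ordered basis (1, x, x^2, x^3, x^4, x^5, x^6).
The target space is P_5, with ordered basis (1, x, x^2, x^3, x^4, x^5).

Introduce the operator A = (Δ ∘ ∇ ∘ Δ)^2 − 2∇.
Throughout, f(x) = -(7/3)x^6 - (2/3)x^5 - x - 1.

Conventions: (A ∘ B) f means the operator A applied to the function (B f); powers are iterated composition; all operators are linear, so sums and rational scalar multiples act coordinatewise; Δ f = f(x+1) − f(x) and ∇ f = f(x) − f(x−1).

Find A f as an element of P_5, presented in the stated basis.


the image equals g(x) = 28x^5 - (190/3)x^4 + 80x^3 - (170/3)x^2 + (64/3)x - 5044/3

Δ f = -14x^5 - (115/3)x^4 - (160/3)x^3 - (125/3)x^2 - (52/3)x - 4
∇ Δ f = -70x^4 - (40/3)x^3 - 70x^2 - (20/3)x - 14/3
Δ (∇ ∘ Δ) f = -280x^3 - 460x^2 - 460x - 160
Δ (Δ ∘ ∇ ∘ Δ) f = -840x^2 - 1760x - 1200
∇ Δ (Δ ∘ ∇ ∘ Δ) f = -1680x - 920
Δ (∇ ∘ Δ) (Δ ∘ ∇ ∘ Δ) f = -1680
∇ f = -14x^5 + (95/3)x^4 - 40x^3 + (85/3)x^2 - (32/3)x + 2/3
(-2∇) f = 28x^5 - (190/3)x^4 + 80x^3 - (170/3)x^2 + (64/3)x - 4/3
((Δ ∘ ∇ ∘ Δ)^2 − 2∇) f = 28x^5 - (190/3)x^4 + 80x^3 - (170/3)x^2 + (64/3)x - 5044/3


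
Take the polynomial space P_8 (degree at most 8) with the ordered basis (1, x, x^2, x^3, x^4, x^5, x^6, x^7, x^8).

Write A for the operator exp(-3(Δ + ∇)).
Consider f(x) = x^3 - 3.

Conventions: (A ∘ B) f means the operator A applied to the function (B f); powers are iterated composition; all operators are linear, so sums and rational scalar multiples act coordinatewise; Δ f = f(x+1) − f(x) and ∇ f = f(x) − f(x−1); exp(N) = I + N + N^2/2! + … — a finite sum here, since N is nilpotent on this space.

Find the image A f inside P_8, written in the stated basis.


order-1 term: -18x^2 - 6
order-2 term: 108x
order-3 term: -216
the series for exp(-3(Δ + ∇)) f terminates at order 3
exp(-3(Δ + ∇)) f = x^3 - 18x^2 + 108x - 225

the image equals g(x) = x^3 - 18x^2 + 108x - 225


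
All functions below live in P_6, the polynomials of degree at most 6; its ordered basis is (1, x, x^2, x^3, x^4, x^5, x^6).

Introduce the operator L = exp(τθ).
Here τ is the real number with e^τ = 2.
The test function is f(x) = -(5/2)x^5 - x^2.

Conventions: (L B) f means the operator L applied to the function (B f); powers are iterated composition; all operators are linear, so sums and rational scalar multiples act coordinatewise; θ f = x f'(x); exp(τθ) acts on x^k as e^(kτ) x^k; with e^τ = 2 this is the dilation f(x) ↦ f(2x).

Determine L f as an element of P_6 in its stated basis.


the image equals g(x) = -80x^5 - 4x^2

exp(τθ) x^k = e^(kτ) x^k; with e^τ = 2 this sends x^k to 2^k x^k
x^2 ↦ 4 x^2
x^5 ↦ 32 x^5
applying this coordinatewise to f: exp(τθ) f = -80x^5 - 4x^2


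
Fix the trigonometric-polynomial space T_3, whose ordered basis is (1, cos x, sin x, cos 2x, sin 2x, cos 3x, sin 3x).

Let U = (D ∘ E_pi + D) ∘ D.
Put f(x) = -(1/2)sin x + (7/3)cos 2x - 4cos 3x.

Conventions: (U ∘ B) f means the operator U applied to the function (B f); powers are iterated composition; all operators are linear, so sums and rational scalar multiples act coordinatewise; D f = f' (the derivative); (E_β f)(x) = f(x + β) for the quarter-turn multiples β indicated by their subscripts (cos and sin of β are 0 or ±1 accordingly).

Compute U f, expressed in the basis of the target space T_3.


D f = -(1/2)cos x - (14/3)sin 2x + 12sin 3x
E_pi D f = (1/2)cos x - (14/3)sin 2x - 12sin 3x
D E_pi D f = -(1/2)sin x - (28/3)cos 2x - 36cos 3x
D D f = (1/2)sin x - (28/3)cos 2x + 36cos 3x
(D ∘ E_pi + D) D f = -(56/3)cos 2x

g(x) = -(56/3)cos 2x


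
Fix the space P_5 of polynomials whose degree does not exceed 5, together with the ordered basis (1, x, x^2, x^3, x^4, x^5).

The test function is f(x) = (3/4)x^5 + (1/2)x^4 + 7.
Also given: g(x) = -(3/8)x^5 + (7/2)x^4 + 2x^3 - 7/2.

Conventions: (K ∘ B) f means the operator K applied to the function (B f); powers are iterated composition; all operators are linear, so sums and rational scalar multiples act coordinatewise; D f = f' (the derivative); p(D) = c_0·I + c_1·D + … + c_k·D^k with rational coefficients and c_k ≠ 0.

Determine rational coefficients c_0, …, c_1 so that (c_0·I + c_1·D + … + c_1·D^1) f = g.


p(D) = -(1/2)·I + D, i.e. c_0 = -1/2, c_1 = 1

D^0 f = (3/4)x^5 + (1/2)x^4 + 7
D^1 f = (15/4)x^4 + 2x^3
matching coefficients of g against c_0 f + c_1 Df + … from the top degree down determines the c_i
solution: c_0 = -1/2, c_1 = 1


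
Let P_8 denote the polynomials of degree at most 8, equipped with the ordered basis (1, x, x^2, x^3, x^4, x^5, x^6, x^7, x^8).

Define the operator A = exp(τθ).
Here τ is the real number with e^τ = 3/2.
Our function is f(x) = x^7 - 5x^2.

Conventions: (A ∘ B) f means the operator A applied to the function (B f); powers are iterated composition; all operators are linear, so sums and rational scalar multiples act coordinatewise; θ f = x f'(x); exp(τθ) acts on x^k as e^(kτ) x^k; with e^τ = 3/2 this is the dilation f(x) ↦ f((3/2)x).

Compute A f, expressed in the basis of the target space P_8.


the result is g(x) = (2187/128)x^7 - (45/4)x^2

exp(τθ) x^k = e^(kτ) x^k; with e^τ = 3/2 this sends x^k to (3/2)^k x^k
x^2 ↦ 9/4 x^2
x^7 ↦ 2187/128 x^7
applying this coordinatewise to f: exp(τθ) f = (2187/128)x^7 - (45/4)x^2


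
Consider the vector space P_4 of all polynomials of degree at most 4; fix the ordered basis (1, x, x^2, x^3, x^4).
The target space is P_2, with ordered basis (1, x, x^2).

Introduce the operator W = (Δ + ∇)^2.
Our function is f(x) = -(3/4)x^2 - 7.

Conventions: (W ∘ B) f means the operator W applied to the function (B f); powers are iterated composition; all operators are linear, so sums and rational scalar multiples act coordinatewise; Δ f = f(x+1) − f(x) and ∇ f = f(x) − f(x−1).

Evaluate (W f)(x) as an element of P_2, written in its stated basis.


Δ f = -(3/2)x - 3/4
∇ f = -(3/2)x + 3/4
(Δ + ∇) f = -3x
Δ (Δ + ∇) f = -3
∇ (Δ + ∇) f = -3
(Δ + ∇) (Δ + ∇) f = -6

the image equals g(x) = -6


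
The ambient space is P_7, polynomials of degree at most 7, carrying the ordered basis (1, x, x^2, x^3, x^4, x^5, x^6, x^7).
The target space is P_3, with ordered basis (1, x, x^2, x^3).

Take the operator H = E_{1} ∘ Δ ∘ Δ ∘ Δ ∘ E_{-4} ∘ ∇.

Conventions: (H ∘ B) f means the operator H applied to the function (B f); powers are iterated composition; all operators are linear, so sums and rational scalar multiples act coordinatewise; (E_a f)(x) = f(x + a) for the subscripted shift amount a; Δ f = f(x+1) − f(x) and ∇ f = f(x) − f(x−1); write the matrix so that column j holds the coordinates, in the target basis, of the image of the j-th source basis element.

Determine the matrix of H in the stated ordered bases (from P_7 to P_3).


the matrix is [[0, 0, 0, 0, 24, -240, 1560, -8400]; [0, 0, 0, 0, 0, 120, -1440, 10920]; [0, 0, 0, 0, 0, 0, 360, -5040]; [0, 0, 0, 0, 0, 0, 0, 840]] (rows listed top to bottom)

image of 1: 0
image of x: 0
image of x^2: 0
image of x^3: 0
image of x^4: 24
image of x^5: 120x - 240
image of x^6: 360x^2 - 1440x + 1560
image of x^7: 840x^3 - 5040x^2 + 10920x - 8400
each image's coordinates form column j of the matrix


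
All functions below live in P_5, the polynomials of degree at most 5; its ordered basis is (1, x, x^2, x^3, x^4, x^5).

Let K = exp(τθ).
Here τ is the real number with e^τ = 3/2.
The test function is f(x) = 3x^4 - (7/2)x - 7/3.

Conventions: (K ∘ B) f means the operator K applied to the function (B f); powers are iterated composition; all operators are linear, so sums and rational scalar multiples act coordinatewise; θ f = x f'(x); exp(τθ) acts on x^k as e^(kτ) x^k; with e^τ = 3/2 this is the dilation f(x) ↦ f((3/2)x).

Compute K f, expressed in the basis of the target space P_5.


the image equals g(x) = (243/16)x^4 - (21/4)x - 7/3

exp(τθ) x^k = e^(kτ) x^k; with e^τ = 3/2 this sends x^k to (3/2)^k x^k
x ↦ 3/2 x
x^4 ↦ 81/16 x^4
applying this coordinatewise to f: exp(τθ) f = (243/16)x^4 - (21/4)x - 7/3


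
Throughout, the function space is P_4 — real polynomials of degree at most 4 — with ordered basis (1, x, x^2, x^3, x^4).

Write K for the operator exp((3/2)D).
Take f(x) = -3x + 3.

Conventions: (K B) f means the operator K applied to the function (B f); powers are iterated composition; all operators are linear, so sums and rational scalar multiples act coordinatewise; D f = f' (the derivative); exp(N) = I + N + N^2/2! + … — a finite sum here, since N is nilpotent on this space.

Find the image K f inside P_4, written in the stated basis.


order-1 term: -9/2
the series for exp((3/2)D) f terminates at order 1
exp((3/2)D) f = -3x - 3/2

the result is g(x) = -3x - 3/2


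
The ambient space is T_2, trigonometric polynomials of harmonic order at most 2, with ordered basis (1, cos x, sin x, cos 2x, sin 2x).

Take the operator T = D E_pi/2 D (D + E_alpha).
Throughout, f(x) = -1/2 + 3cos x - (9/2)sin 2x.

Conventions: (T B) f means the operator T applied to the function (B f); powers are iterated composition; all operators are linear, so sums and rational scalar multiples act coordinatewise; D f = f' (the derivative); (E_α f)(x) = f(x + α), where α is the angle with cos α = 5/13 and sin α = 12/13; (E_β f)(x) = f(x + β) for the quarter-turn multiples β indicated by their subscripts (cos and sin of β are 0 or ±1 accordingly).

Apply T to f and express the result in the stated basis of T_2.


the image equals g(x) = (75/13)cos x + (15/13)sin x - (8244/169)cos 2x + (2142/169)sin 2x

D f = -3sin x - 9cos 2x
E_alpha f = -1/2 + (15/13)cos x - (36/13)sin x - (540/169)cos 2x + (1071/338)sin 2x
(D + E_alpha) f = -1/2 + (15/13)cos x - (75/13)sin x - (2061/169)cos 2x + (1071/338)sin 2x
D (D + E_alpha) f = -(75/13)cos x - (15/13)sin x + (1071/169)cos 2x + (4122/169)sin 2x
E_pi/2 D (D + E_alpha) f = -(15/13)cos x + (75/13)sin x - (1071/169)cos 2x - (4122/169)sin 2x
D (E_pi/2 D) (D + E_alpha) f = (75/13)cos x + (15/13)sin x - (8244/169)cos 2x + (2142/169)sin 2x


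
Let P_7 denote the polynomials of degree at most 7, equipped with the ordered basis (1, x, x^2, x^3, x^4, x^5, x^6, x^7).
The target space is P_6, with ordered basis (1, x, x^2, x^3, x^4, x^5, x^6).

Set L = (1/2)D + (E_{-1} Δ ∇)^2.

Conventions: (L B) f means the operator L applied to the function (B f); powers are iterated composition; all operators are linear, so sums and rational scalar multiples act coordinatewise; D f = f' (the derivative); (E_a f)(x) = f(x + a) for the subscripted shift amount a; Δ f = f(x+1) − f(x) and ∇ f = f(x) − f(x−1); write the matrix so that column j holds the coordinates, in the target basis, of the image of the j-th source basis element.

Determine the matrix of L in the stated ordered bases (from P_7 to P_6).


image of 1: 0
image of x: 1/2
image of x^2: x
image of x^3: (3/2)x^2
image of x^4: 2x^3 + 24
image of x^5: (5/2)x^4 + 120x - 240
image of x^6: 3x^5 + 360x^2 - 1440x + 1560
image of x^7: (7/2)x^6 + 840x^3 - 5040x^2 + 10920x - 8400
each image's coordinates form column j of the matrix

the matrix is [[0, 1/2, 0, 0, 24, -240, 1560, -8400]; [0, 0, 1, 0, 0, 120, -1440, 10920]; [0, 0, 0, 3/2, 0, 0, 360, -5040]; [0, 0, 0, 0, 2, 0, 0, 840]; [0, 0, 0, 0, 0, 5/2, 0, 0]; [0, 0, 0, 0, 0, 0, 3, 0]; [0, 0, 0, 0, 0, 0, 0, 7/2]] (rows listed top to bottom)


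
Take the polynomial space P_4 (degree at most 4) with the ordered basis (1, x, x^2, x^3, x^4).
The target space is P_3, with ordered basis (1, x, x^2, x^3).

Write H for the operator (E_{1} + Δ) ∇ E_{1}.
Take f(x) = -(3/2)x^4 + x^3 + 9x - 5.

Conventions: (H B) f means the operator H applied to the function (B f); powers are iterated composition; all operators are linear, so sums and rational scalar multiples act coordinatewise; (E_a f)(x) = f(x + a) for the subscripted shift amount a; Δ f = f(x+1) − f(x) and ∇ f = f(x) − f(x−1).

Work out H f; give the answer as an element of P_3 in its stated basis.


the result is g(x) = -6x^3 - 42x^2 - 63x - 43/2

E_{1} f = -(3/2)x^4 - 5x^3 - 6x^2 + 6x + 7/2
∇ E_{1} f = -6x^3 - 6x^2 - 3x + 17/2
E_{1} ∇ E_{1} f = -6x^3 - 24x^2 - 33x - 13/2
Δ ∇ E_{1} f = -18x^2 - 30x - 15
(E_{1} + Δ) ∇ E_{1} f = -6x^3 - 42x^2 - 63x - 43/2


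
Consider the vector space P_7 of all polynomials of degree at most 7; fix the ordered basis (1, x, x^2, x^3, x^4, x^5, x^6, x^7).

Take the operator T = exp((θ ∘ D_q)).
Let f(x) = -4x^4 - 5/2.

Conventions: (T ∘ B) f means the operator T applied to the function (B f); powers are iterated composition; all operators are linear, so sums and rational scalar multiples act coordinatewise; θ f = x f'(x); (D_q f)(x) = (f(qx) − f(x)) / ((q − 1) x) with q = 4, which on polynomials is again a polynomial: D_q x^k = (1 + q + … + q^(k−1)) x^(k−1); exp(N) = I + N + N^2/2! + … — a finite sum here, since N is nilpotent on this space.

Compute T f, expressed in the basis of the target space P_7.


order-1 term: -1020x^3
order-2 term: -21420x^2
order-3 term: -35700x
the series for exp((θ ∘ D_q)) f terminates at order 3
exp((θ ∘ D_q)) f = -4x^4 - 1020x^3 - 21420x^2 - 35700x - 5/2

the result is g(x) = -4x^4 - 1020x^3 - 21420x^2 - 35700x - 5/2


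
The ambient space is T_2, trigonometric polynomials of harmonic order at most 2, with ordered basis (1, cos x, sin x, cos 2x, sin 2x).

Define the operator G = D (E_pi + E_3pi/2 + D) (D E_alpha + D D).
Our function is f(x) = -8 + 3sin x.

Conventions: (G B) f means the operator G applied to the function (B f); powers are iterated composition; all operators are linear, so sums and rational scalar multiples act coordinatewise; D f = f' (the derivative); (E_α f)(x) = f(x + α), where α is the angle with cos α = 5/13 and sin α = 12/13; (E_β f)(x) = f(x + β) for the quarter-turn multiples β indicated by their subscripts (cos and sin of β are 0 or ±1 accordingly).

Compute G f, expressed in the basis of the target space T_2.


E_alpha f = -8 + (36/13)cos x + (15/13)sin x
D E_alpha f = (15/13)cos x - (36/13)sin x
D f = 3cos x
D D f = -3sin x
(D E_alpha + D D) f = (15/13)cos x - (75/13)sin x
E_pi (D E_alpha + D D) f = -(15/13)cos x + (75/13)sin x
E_3pi/2 (D E_alpha + D D) f = (75/13)cos x + (15/13)sin x
D (D E_alpha + D D) f = -(75/13)cos x - (15/13)sin x
(E_pi + E_3pi/2 + D) (D E_alpha + D D) f = -(15/13)cos x + (75/13)sin x
D (E_pi + E_3pi/2 + D) (D E_alpha + D D) f = (75/13)cos x + (15/13)sin x

g(x) = (75/13)cos x + (15/13)sin x


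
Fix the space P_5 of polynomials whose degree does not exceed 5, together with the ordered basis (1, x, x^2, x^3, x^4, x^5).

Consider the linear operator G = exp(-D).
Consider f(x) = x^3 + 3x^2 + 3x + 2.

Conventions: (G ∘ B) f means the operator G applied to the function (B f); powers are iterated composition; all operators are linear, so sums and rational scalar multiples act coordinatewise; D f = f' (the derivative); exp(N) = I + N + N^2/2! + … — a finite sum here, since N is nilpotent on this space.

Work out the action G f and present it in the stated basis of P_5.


the image equals g(x) = x^3 + 1

order-1 term: -3x^2 - 6x - 3
order-2 term: 3x + 3
order-3 term: -1
the series for exp(-D) f terminates at order 3
exp(-D) f = x^3 + 1


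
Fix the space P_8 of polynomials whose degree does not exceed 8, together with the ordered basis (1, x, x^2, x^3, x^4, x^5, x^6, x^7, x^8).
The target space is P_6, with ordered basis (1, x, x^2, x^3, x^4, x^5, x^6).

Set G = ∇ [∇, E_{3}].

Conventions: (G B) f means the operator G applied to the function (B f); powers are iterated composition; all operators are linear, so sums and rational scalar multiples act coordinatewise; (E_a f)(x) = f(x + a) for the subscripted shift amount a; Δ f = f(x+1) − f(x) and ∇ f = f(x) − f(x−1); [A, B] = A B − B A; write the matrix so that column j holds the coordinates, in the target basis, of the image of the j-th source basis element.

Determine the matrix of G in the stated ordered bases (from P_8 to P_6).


image of 1: 0
image of x: 0
image of x^2: 0
image of x^3: 0
image of x^4: 0
image of x^5: 0
image of x^6: 0
image of x^7: 0
image of x^8: 0
each image's coordinates form column j of the matrix

the matrix is [[0, 0, 0, 0, 0, 0, 0, 0, 0]; [0, 0, 0, 0, 0, 0, 0, 0, 0]; [0, 0, 0, 0, 0, 0, 0, 0, 0]; [0, 0, 0, 0, 0, 0, 0, 0, 0]; [0, 0, 0, 0, 0, 0, 0, 0, 0]; [0, 0, 0, 0, 0, 0, 0, 0, 0]; [0, 0, 0, 0, 0, 0, 0, 0, 0]] (rows listed top to bottom)


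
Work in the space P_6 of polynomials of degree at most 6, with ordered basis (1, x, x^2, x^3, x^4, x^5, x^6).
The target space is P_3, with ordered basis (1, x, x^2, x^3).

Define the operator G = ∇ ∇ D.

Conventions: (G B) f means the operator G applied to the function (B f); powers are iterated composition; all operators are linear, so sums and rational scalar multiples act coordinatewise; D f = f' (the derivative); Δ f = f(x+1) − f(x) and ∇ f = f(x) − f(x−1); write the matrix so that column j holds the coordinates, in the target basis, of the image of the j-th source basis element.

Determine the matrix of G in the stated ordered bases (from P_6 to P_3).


image of 1: 0
image of x: 0
image of x^2: 0
image of x^3: 6
image of x^4: 24x - 24
image of x^5: 60x^2 - 120x + 70
image of x^6: 120x^3 - 360x^2 + 420x - 180
each image's coordinates form column j of the matrix

the matrix is [[0, 0, 0, 6, -24, 70, -180]; [0, 0, 0, 0, 24, -120, 420]; [0, 0, 0, 0, 0, 60, -360]; [0, 0, 0, 0, 0, 0, 120]] (rows listed top to bottom)


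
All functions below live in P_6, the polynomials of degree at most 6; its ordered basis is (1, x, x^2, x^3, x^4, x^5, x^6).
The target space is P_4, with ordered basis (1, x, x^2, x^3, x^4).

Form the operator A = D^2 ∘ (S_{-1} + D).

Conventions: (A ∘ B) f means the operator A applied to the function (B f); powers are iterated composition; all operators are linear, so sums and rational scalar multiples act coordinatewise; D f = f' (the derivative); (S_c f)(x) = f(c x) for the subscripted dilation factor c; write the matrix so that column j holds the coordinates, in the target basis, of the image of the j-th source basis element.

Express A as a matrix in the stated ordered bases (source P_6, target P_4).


image of 1: 0
image of x: 0
image of x^2: 2
image of x^3: -6x + 6
image of x^4: 12x^2 + 24x
image of x^5: -20x^3 + 60x^2
image of x^6: 30x^4 + 120x^3
each image's coordinates form column j of the matrix

the matrix is [[0, 0, 2, 6, 0, 0, 0]; [0, 0, 0, -6, 24, 0, 0]; [0, 0, 0, 0, 12, 60, 0]; [0, 0, 0, 0, 0, -20, 120]; [0, 0, 0, 0, 0, 0, 30]] (rows listed top to bottom)


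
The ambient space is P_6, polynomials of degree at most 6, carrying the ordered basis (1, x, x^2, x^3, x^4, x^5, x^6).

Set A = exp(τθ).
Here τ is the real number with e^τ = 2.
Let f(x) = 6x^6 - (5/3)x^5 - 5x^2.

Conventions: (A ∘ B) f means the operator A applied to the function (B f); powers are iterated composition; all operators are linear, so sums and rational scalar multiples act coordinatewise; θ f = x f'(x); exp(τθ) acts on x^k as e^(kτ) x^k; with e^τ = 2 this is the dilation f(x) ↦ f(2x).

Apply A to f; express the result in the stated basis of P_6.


g(x) = 384x^6 - (160/3)x^5 - 20x^2

exp(τθ) x^k = e^(kτ) x^k; with e^τ = 2 this sends x^k to 2^k x^k
x^2 ↦ 4 x^2
x^5 ↦ 32 x^5
x^6 ↦ 64 x^6
applying this coordinatewise to f: exp(τθ) f = 384x^6 - (160/3)x^5 - 20x^2


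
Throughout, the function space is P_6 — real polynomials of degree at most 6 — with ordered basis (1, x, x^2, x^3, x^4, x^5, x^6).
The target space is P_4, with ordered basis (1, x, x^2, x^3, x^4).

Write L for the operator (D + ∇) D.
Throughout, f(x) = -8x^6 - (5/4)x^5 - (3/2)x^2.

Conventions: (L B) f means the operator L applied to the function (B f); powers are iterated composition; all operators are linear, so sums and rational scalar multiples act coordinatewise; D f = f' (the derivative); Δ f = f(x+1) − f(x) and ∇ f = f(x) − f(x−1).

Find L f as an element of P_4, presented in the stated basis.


the result is g(x) = -480x^4 + 430x^3 - (885/2)x^2 + 215x - 191/4

D f = -48x^5 - (25/4)x^4 - 3x
D D f = -240x^4 - 25x^3 - 3
∇ D f = -240x^4 + 455x^3 - (885/2)x^2 + 215x - 179/4
(D + ∇) D f = -480x^4 + 430x^3 - (885/2)x^2 + 215x - 191/4


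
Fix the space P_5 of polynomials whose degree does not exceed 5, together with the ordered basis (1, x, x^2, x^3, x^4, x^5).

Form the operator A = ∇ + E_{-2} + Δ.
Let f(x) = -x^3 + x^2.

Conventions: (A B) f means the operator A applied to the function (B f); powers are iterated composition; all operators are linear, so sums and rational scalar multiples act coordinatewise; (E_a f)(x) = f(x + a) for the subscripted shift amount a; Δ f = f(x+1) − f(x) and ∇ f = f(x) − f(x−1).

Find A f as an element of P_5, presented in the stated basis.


the image equals g(x) = -x^3 + x^2 - 12x + 10

∇ f = -3x^2 + 5x - 2
E_{-2} f = -x^3 + 7x^2 - 16x + 12
Δ f = -3x^2 - x
(∇ + E_{-2} + Δ) f = -x^3 + x^2 - 12x + 10


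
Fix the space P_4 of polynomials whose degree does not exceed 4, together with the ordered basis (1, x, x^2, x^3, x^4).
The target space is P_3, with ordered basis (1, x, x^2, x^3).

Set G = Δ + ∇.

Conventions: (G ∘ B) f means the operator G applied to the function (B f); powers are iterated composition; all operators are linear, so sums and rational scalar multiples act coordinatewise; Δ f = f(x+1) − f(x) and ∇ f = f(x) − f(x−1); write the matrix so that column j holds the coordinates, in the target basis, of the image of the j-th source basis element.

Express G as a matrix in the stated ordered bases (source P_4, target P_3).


the matrix is [[0, 2, 0, 2, 0]; [0, 0, 4, 0, 8]; [0, 0, 0, 6, 0]; [0, 0, 0, 0, 8]] (rows listed top to bottom)

image of 1: 0
image of x: 2
image of x^2: 4x
image of x^3: 6x^2 + 2
image of x^4: 8x^3 + 8x
each image's coordinates form column j of the matrix


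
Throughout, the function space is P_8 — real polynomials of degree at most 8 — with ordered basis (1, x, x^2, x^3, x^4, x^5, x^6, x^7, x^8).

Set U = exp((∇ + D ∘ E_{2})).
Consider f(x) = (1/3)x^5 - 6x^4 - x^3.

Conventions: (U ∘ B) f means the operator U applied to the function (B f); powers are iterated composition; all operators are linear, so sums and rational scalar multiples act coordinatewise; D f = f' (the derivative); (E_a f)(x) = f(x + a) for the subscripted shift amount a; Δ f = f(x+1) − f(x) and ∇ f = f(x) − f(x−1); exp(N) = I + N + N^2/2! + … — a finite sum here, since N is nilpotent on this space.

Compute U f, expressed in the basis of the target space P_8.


order-1 term: (10/3)x^4 - 38x^3 - (212/3)x^2 - (808/3)x - 172
order-2 term: (40/3)x^3 - 84x^2 - (677/3)x - 1712/3
order-3 term: (80/3)x^2 - 72x - 530/3
order-4 term: (80/3)x - 16
order-5 term: 32/3
the series for exp((∇ + D ∘ E_{2})) f terminates at order 5
exp((∇ + D ∘ E_{2})) f = (1/3)x^5 - (8/3)x^4 - (77/3)x^3 - 128x^2 - (1621/3)x - 2774/3

the image equals g(x) = (1/3)x^5 - (8/3)x^4 - (77/3)x^3 - 128x^2 - (1621/3)x - 2774/3


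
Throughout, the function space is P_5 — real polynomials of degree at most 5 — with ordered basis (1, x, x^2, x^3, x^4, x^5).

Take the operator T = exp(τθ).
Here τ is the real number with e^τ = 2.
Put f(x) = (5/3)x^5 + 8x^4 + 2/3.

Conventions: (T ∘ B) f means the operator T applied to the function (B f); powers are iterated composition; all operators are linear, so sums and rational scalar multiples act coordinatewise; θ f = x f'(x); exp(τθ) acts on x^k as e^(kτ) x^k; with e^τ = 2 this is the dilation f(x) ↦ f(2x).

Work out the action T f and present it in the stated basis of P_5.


exp(τθ) x^k = e^(kτ) x^k; with e^τ = 2 this sends x^k to 2^k x^k
x^4 ↦ 16 x^4
x^5 ↦ 32 x^5
applying this coordinatewise to f: exp(τθ) f = (160/3)x^5 + 128x^4 + 2/3

the result is g(x) = (160/3)x^5 + 128x^4 + 2/3


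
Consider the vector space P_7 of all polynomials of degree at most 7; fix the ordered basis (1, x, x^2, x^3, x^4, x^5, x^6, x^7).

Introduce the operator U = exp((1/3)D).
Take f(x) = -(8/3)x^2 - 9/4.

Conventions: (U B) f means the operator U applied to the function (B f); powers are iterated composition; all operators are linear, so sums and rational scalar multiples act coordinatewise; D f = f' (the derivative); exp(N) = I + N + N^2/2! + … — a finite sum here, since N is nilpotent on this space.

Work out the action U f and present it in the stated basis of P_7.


order-1 term: -(16/9)x
order-2 term: -8/27
the series for exp((1/3)D) f terminates at order 2
exp((1/3)D) f = -(8/3)x^2 - (16/9)x - 275/108

g(x) = -(8/3)x^2 - (16/9)x - 275/108


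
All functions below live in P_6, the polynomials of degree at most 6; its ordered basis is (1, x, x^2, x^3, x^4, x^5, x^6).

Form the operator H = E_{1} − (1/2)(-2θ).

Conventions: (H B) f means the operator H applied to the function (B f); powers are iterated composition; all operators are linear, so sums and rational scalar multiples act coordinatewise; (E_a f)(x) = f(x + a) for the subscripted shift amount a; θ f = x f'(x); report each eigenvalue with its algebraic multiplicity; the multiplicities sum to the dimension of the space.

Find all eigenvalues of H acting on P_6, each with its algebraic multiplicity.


image of 1: 1
image of x: 2x + 1
image of x^2: 3x^2 + 2x + 1
image of x^3: 4x^3 + 3x^2 + 3x + 1
image of x^4: 5x^4 + 4x^3 + 6x^2 + 4x + 1
image of x^5: 6x^5 + 5x^4 + 10x^3 + 10x^2 + 5x + 1
image of x^6: 7x^6 + 6x^5 + 15x^4 + 20x^3 + 15x^2 + 6x + 1
the matrix is upper triangular; its diagonal is (1, 2, 3, 4, 5, 6, 7)
for a triangular matrix the eigenvalues are the diagonal entries, with algebraic multiplicity their repetition count

λ = 1 (multiplicity 1), λ = 2 (multiplicity 1), λ = 3 (multiplicity 1), λ = 4 (multiplicity 1), λ = 5 (multiplicity 1), λ = 6 (multiplicity 1), λ = 7 (multiplicity 1)


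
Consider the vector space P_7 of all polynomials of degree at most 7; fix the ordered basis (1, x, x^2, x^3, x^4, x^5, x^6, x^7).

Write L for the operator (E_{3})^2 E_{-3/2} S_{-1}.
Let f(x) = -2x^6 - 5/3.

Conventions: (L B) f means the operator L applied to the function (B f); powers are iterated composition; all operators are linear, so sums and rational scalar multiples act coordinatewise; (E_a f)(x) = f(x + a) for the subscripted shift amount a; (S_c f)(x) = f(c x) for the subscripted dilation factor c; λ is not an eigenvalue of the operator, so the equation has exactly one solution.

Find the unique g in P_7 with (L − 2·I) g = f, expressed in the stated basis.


g(x) = 2x^6 + 18x^5 + (405/2)x^4 + 1215x^3 + (32805/8)x^2 + (59049/8)x + 531601/96

write g with unknown coordinates in the stated basis and equate coefficients in (L − 2·I) g = f
solving from the highest basis element down gives g = 2x^6 + 18x^5 + (405/2)x^4 + 1215x^3 + (32805/8)x^2 + (59049/8)x + 531601/96
check: L g = 2x^6 + 36x^5 + 405x^4 + 2430x^3 + (32805/4)x^2 + (59049/4)x + 531521/48
so L g − 2·g = -2x^6 - 5/3 = f ✓


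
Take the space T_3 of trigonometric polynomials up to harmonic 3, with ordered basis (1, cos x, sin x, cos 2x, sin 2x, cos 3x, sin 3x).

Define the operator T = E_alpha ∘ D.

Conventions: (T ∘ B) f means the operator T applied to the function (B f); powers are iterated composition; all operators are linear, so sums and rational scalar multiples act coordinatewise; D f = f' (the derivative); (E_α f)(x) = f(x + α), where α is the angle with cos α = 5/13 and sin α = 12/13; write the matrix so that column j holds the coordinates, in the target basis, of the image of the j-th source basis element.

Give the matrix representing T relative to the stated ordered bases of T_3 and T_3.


image of 1: 0
image of cos x: -(12/13)cos x - (5/13)sin x
image of sin x: (5/13)cos x - (12/13)sin x
image of cos 2x: -(240/169)cos 2x + (238/169)sin 2x
image of sin 2x: -(238/169)cos 2x - (240/169)sin 2x
image of cos 3x: (2484/2197)cos 3x + (6105/2197)sin 3x
image of sin 3x: -(6105/2197)cos 3x + (2484/2197)sin 3x
each image's coordinates form column j of the matrix

the matrix is [[0, 0, 0, 0, 0, 0, 0]; [0, -12/13, 5/13, 0, 0, 0, 0]; [0, -5/13, -12/13, 0, 0, 0, 0]; [0, 0, 0, -240/169, -238/169, 0, 0]; [0, 0, 0, 238/169, -240/169, 0, 0]; [0, 0, 0, 0, 0, 2484/2197, -6105/2197]; [0, 0, 0, 0, 0, 6105/2197, 2484/2197]] (rows listed top to bottom)


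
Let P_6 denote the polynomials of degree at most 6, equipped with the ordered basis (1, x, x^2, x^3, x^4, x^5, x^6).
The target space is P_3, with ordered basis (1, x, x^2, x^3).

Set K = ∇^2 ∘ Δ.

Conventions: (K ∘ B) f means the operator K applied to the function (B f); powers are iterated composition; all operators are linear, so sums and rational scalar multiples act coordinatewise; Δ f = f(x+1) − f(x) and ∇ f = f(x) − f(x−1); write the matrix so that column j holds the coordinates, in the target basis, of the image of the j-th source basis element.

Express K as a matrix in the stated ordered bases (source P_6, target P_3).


image of 1: 0
image of x: 0
image of x^2: 0
image of x^3: 6
image of x^4: 24x - 12
image of x^5: 60x^2 - 60x + 30
image of x^6: 120x^3 - 180x^2 + 180x - 60
each image's coordinates form column j of the matrix

the matrix is [[0, 0, 0, 6, -12, 30, -60]; [0, 0, 0, 0, 24, -60, 180]; [0, 0, 0, 0, 0, 60, -180]; [0, 0, 0, 0, 0, 0, 120]] (rows listed top to bottom)


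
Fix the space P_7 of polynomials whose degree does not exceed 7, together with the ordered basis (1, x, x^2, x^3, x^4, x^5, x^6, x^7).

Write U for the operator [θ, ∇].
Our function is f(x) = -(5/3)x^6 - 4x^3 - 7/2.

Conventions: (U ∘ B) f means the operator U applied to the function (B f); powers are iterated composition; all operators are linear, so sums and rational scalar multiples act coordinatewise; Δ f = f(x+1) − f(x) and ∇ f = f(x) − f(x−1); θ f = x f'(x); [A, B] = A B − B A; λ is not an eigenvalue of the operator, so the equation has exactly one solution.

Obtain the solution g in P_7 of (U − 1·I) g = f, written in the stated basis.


write g with unknown coordinates in the stated basis and equate coefficients in (U − 1·I) g = f
solving from the highest basis element down gives g = (5/3)x^6 - 10x^5 + 100x^4 - 696x^3 + 3688x^2 - 13002x + 45859/2
check: U g = -10x^5 + 100x^4 - 700x^3 + 3688x^2 - 13002x + 22926
so U g − 1·g = -(5/3)x^6 - 4x^3 - 7/2 = f ✓

the image equals g(x) = (5/3)x^6 - 10x^5 + 100x^4 - 696x^3 + 3688x^2 - 13002x + 45859/2


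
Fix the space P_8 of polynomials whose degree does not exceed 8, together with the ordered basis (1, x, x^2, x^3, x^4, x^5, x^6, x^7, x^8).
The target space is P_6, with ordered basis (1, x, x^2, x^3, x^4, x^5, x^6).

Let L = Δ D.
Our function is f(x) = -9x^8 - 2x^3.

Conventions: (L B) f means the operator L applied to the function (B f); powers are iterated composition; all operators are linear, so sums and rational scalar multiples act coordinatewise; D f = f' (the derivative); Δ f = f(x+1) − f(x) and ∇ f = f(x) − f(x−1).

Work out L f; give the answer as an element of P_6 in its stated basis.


the result is g(x) = -504x^6 - 1512x^5 - 2520x^4 - 2520x^3 - 1512x^2 - 516x - 78

D f = -72x^7 - 6x^2
Δ D f = -504x^6 - 1512x^5 - 2520x^4 - 2520x^3 - 1512x^2 - 516x - 78


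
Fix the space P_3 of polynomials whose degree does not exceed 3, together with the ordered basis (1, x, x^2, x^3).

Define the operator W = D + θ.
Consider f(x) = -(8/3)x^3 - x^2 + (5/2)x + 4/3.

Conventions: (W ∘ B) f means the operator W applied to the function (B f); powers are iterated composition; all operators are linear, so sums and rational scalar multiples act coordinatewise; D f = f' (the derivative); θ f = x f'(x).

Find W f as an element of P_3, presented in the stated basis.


D f = -8x^2 - 2x + 5/2
θ f = -8x^3 - 2x^2 + (5/2)x
(D + θ) f = -8x^3 - 10x^2 + (1/2)x + 5/2

the image equals g(x) = -8x^3 - 10x^2 + (1/2)x + 5/2


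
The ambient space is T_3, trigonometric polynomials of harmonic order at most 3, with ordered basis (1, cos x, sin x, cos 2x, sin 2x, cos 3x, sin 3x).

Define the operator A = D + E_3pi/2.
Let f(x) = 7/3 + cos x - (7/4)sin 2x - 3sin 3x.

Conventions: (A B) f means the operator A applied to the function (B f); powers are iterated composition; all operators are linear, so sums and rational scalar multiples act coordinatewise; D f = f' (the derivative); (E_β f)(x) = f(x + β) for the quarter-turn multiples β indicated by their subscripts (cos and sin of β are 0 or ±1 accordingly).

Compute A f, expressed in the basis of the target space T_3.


D f = -sin x - (7/2)cos 2x - 9cos 3x
E_3pi/2 f = 7/3 + sin x + (7/4)sin 2x - 3cos 3x
(D + E_3pi/2) f = 7/3 - (7/2)cos 2x + (7/4)sin 2x - 12cos 3x

the result is g(x) = 7/3 - (7/2)cos 2x + (7/4)sin 2x - 12cos 3x


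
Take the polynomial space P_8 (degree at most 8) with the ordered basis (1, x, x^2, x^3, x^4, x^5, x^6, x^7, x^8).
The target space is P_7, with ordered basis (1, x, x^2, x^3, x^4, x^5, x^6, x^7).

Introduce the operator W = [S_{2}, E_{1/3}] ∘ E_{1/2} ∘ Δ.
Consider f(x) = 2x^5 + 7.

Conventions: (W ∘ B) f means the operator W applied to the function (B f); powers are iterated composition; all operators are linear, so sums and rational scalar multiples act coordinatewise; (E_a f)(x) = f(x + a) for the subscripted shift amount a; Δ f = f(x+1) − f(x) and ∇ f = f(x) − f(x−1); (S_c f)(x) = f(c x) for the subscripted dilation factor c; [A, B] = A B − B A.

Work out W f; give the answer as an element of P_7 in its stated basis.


g(x) = -(320/3)x^3 - 240x^2 - (5060/27)x - 455/9

Δ f = 10x^4 + 20x^3 + 20x^2 + 10x + 2
E_{1/2} Δ f = 10x^4 + 40x^3 + 65x^2 + 50x + 121/8
E_{1/3} E_{1/2} Δ f = 10x^4 + (160/3)x^3 + (335/3)x^2 + (2920/27)x + 26321/648
S_{2} E_{1/3} E_{1/2} Δ f = 160x^4 + (1280/3)x^3 + (1340/3)x^2 + (5840/27)x + 26321/648
S_{2} E_{1/2} Δ f = 160x^4 + 320x^3 + 260x^2 + 100x + 121/8
E_{1/3} S_{2} E_{1/2} Δ f = 160x^4 + (1600/3)x^3 + (2060/3)x^2 + (10900/27)x + 59081/648
[S_{2}, E_{1/3}] E_{1/2} Δ f = -(320/3)x^3 - 240x^2 - (5060/27)x - 455/9


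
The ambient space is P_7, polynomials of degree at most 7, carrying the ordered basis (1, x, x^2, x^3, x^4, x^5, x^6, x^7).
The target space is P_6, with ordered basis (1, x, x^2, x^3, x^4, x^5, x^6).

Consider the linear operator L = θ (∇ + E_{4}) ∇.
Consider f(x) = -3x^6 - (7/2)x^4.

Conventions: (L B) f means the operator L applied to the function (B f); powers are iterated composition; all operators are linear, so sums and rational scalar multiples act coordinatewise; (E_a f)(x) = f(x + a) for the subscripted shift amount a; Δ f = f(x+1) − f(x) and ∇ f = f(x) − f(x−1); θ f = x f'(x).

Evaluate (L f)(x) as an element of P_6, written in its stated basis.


∇ f = -18x^5 + 45x^4 - 74x^3 + 66x^2 - 32x + 13/2
∇ ∇ f = -90x^4 + 360x^3 - 672x^2 + 624x - 235
E_{4} ∇ f = -18x^5 - 315x^4 - 2234x^3 - 8022x^2 - 14576x - 21427/2
(∇ + E_{4}) ∇ f = -18x^5 - 405x^4 - 1874x^3 - 8694x^2 - 13952x - 21897/2
θ (∇ + E_{4}) ∇ f = -90x^5 - 1620x^4 - 5622x^3 - 17388x^2 - 13952x

g(x) = -90x^5 - 1620x^4 - 5622x^3 - 17388x^2 - 13952x


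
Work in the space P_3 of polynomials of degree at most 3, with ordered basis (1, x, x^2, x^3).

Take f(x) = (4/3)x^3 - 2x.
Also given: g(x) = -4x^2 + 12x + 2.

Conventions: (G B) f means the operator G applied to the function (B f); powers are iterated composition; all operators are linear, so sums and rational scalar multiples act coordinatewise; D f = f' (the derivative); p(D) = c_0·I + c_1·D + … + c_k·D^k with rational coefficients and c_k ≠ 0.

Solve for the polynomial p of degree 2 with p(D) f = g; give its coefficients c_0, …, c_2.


D^0 f = (4/3)x^3 - 2x
D^1 f = 4x^2 - 2
D^2 f = 8x
matching coefficients of g against c_0 f + c_1 Df + … from the top degree down determines the c_i
solution: c_0 = 0, c_1 = -1, c_2 = 3/2

p(D) = -D + (3/2)·D^2, i.e. c_0 = 0, c_1 = -1, c_2 = 3/2


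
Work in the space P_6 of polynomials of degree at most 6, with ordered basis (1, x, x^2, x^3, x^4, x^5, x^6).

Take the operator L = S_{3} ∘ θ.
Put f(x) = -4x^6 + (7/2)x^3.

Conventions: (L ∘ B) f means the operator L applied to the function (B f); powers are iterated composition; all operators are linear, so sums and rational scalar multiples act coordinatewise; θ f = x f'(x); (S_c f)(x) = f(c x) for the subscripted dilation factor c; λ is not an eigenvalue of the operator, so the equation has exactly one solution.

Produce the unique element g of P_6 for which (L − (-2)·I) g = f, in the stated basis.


the result is g(x) = -(1/1094)x^6 + (7/166)x^3

write g with unknown coordinates in the stated basis and equate coefficients in (L − (-2)·I) g = f
solving from the highest basis element down gives g = -(1/1094)x^6 + (7/166)x^3
check: L g = -(2187/547)x^6 + (567/166)x^3
so L g − (-2)·g = -4x^6 + (7/2)x^3 = f ✓


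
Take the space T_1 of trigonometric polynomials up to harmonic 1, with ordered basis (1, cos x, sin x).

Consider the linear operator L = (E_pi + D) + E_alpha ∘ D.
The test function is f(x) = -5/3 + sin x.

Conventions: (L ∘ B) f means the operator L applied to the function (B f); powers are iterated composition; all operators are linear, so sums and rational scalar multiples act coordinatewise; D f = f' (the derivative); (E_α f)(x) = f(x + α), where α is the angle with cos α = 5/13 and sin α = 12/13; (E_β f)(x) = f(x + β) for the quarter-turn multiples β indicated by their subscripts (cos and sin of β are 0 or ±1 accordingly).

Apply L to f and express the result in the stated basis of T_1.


the image equals g(x) = -5/3 + (18/13)cos x - (25/13)sin x

E_pi f = -5/3 - sin x
D f = cos x
(E_pi + D) f = -5/3 + cos x - sin x
D f = cos x
E_alpha D f = (5/13)cos x - (12/13)sin x
((E_pi + D) + E_alpha ∘ D) f = -5/3 + (18/13)cos x - (25/13)sin x


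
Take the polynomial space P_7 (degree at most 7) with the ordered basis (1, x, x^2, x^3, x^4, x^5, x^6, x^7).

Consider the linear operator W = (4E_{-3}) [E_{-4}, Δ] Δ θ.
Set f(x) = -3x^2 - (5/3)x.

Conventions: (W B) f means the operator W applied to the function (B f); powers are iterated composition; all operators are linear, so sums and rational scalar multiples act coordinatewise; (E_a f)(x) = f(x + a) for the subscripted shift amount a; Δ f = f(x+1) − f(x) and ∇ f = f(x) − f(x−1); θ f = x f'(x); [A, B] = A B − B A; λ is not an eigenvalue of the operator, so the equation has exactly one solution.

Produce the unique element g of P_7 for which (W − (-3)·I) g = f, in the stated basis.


the result is g(x) = -x^2 - (5/9)x

write g with unknown coordinates in the stated basis and equate coefficients in (W − (-3)·I) g = f
solving from the highest basis element down gives g = -x^2 - (5/9)x
check: W g = 0
so W g − (-3)·g = -3x^2 - (5/3)x = f ✓


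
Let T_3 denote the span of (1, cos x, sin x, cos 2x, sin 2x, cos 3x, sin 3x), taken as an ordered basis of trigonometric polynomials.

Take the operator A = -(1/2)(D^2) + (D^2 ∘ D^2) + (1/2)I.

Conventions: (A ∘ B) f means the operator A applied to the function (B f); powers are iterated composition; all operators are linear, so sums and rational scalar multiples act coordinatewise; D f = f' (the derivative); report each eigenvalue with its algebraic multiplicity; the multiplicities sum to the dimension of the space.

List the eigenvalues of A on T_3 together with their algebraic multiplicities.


image of 1: 1/2
image of cos x: 2cos x
image of sin x: 2sin x
image of cos 2x: (37/2)cos 2x
image of sin 2x: (37/2)sin 2x
image of cos 3x: 86cos 3x
image of sin 3x: 86sin 3x
the matrix is diagonal; its diagonal is (1/2, 2, 2, 37/2, 37/2, 86, 86)
for a triangular matrix the eigenvalues are the diagonal entries, with algebraic multiplicity their repetition count

λ = 1/2 (multiplicity 1), λ = 2 (multiplicity 2), λ = 37/2 (multiplicity 2), λ = 86 (multiplicity 2)


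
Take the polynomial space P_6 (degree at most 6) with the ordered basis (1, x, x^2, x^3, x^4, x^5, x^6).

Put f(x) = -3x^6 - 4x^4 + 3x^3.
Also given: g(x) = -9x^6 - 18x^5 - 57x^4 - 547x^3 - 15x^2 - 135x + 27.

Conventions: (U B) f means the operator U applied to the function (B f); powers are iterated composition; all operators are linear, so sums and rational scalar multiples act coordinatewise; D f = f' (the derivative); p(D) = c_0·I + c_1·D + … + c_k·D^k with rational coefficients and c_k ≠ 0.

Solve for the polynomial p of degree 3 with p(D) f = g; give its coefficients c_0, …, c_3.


D^0 f = -3x^6 - 4x^4 + 3x^3
D^1 f = -18x^5 - 16x^3 + 9x^2
D^2 f = -90x^4 - 48x^2 + 18x
D^3 f = -360x^3 - 96x + 18
matching coefficients of g against c_0 f + c_1 Df + … from the top degree down determines the c_i
solution: c_0 = 3, c_1 = 1, c_2 = 1/2, c_3 = 3/2

c_0 = 3, c_1 = 1, c_2 = 1/2, c_3 = 3/2
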